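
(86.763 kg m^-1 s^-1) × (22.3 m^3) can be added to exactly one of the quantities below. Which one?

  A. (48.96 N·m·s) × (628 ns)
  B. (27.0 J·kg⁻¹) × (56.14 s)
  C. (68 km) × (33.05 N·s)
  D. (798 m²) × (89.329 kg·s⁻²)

C.

Reference: [kg·m⁻¹·s⁻¹] · [m³] = kg·m²·s⁻¹.
Each option:
  A. [kg·m²·s⁻¹] · [s] = kg·m²
  B. [m²·s⁻²] · [s] = m²·s⁻¹
  C. [m] · [kg·m·s⁻¹] = kg·m²·s⁻¹  ← same
  D. [m²] · [kg·s⁻²] = kg·m²·s⁻²
Only C. matches kg·m²·s⁻¹.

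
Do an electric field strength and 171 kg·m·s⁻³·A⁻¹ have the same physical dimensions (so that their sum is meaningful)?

Expand each in SI base units:
  an electric field strength:  [electric field strength] = kg·m·s⁻³·A⁻¹
  171 kg·m·s⁻³·A⁻¹:  kg·m·s⁻³·A⁻¹
Both are kg·m·s⁻³·A⁻¹, so they have the same dimensions and can be added.

Yes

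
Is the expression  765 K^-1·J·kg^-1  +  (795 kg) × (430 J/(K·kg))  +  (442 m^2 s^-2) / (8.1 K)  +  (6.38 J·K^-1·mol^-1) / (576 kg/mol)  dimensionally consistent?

No

Expand each in SI base units:
  765 K^-1·J·kg^-1:  J·kg⁻¹·K⁻¹ = N·m·kg⁻¹·K⁻¹ = m²·s⁻²·K⁻¹
  (795 kg) × (430 J/(K·kg)):  [kg] · [m²·s⁻²·K⁻¹] = kg·m²·s⁻²·K⁻¹
  (442 m^2 s^-2) / (8.1 K):  [m²·s⁻²] / [K] = m²·s⁻²·K⁻¹
  (6.38 J·K^-1·mol^-1) / (576 kg/mol):  [kg·m²·s⁻²·K⁻¹·mol⁻¹] / [kg·mol⁻¹] = m²·s⁻²·K⁻¹
The terms do not share a single dimension (kg·m²·s⁻²·K⁻¹ vs m²·s⁻²·K⁻¹).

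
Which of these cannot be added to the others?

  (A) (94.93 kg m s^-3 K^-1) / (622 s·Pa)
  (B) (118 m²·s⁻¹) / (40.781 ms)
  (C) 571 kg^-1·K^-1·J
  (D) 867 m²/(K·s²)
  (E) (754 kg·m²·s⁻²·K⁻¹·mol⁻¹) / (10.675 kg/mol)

Expand each in SI base units:
  (A) [kg·m·s⁻³·K⁻¹] / [kg·m⁻¹·s⁻¹] = m²·s⁻²·K⁻¹
  (B) [m²·s⁻¹] / [s] = m²·s⁻²
  (C) J·kg⁻¹·K⁻¹ = N·m·kg⁻¹·K⁻¹ = m²·s⁻²·K⁻¹
  (D) m²·s⁻²·K⁻¹
  (E) [kg·m²·s⁻²·K⁻¹·mol⁻¹] / [kg·mol⁻¹] = m²·s⁻²·K⁻¹
All reduce to m²·s⁻²·K⁻¹ except (B), which is m²·s⁻².

(B)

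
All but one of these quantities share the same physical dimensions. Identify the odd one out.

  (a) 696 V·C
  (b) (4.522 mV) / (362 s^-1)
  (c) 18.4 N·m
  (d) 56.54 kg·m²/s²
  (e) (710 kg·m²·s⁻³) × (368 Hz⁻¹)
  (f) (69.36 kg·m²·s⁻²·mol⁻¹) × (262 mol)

(b)

Expand each in SI base units:
  (a) C·V = s·A·J·C⁻¹ = kg·m²·s⁻²
  (b) [kg·m²·s⁻³·A⁻¹] / [s⁻¹] = kg·m²·s⁻²·A⁻¹
  (c) N·m = kg·m·s⁻²·m = kg·m²·s⁻²
  (d) kg·m²·s⁻²
  (e) [kg·m²·s⁻³] · [s] = kg·m²·s⁻²
  (f) [kg·m²·s⁻²·mol⁻¹] · [mol] = kg·m²·s⁻²
All reduce to kg·m²·s⁻² except (b), which is kg·m²·s⁻²·A⁻¹.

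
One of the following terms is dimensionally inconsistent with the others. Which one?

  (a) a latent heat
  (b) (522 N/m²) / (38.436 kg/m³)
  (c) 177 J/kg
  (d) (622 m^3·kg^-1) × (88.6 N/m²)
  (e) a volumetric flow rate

(e)

Expand each in SI base units:
  (a) [latent heat] = m²·s⁻²
  (b) [kg·m⁻¹·s⁻²] / [kg·m⁻³] = m²·s⁻²
  (c) J·kg⁻¹ = N·m·kg⁻¹ = m²·s⁻²
  (d) [kg⁻¹·m³] · [kg·m⁻¹·s⁻²] = m²·s⁻²
  (e) [volumetric flow rate] = m³·s⁻¹
All reduce to m²·s⁻² except (e), which is m³·s⁻¹.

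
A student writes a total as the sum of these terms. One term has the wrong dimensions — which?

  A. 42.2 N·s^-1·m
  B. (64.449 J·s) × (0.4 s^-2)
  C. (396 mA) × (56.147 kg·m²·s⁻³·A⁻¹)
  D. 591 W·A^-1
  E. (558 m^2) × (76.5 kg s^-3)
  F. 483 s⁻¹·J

D.

Work out the base dimensions of each:
  A. N·m·s⁻¹ = kg·m·s⁻²·m·s⁻¹ = kg·m²·s⁻³
  B. [kg·m²·s⁻¹] · [s⁻²] = kg·m²·s⁻³
  C. [A] · [kg·m²·s⁻³·A⁻¹] = kg·m²·s⁻³
  D. W·A⁻¹ = J·s⁻¹·A⁻¹ = kg·m²·s⁻³·A⁻¹
  E. [m²] · [kg·s⁻³] = kg·m²·s⁻³
  F. J·s⁻¹ = N·m·s⁻¹ = kg·m²·s⁻³
All reduce to kg·m²·s⁻³ except D., which is kg·m²·s⁻³·A⁻¹.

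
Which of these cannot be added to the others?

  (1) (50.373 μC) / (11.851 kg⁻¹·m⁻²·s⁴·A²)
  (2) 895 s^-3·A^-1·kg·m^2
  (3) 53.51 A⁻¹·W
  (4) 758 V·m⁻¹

Expand each in SI base units:
  (1) [s·A] / [kg⁻¹·m⁻²·s⁴·A²] = kg·m²·s⁻³·A⁻¹
  (2) kg·m²·s⁻³·A⁻¹
  (3) W·A⁻¹ = J·s⁻¹·A⁻¹ = kg·m²·s⁻³·A⁻¹
  (4) V·m⁻¹ = J·C⁻¹·m⁻¹ = kg·m·s⁻³·A⁻¹
All reduce to kg·m²·s⁻³·A⁻¹ except (4), which is kg·m·s⁻³·A⁻¹.

(4)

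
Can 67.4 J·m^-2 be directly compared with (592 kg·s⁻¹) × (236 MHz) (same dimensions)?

Yes

In SI base units:
  67.4 J·m^-2:  J·m⁻² = N·m·m⁻² = kg·s⁻²
  (592 kg·s⁻¹) × (236 MHz):  [kg·s⁻¹] · [s⁻¹] = kg·s⁻²
Both are kg·s⁻², so they have the same dimensions and can be added.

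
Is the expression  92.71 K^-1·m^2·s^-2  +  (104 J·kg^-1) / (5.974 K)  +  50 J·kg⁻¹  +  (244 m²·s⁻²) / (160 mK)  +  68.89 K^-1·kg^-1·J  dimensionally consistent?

No

Reduce each to base SI dimensions:
  92.71 K^-1·m^2·s^-2:  m²·s⁻²·K⁻¹
  (104 J·kg^-1) / (5.974 K):  [m²·s⁻²] / [K] = m²·s⁻²·K⁻¹
  50 J·kg⁻¹:  J·kg⁻¹ = N·m·kg⁻¹ = m²·s⁻²
  (244 m²·s⁻²) / (160 mK):  [m²·s⁻²] / [K] = m²·s⁻²·K⁻¹
  68.89 K^-1·kg^-1·J:  J·kg⁻¹·K⁻¹ = N·m·kg⁻¹·K⁻¹ = m²·s⁻²·K⁻¹
The terms do not share a single dimension (m²·s⁻² vs m²·s⁻²·K⁻¹).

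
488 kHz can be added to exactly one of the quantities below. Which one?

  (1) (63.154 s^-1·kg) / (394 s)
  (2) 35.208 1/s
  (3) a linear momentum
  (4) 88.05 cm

(2)

Reference: Hz = s⁻¹.
Each option:
  (1) [kg·s⁻¹] / [s] = kg·s⁻²
  (2) s⁻¹  ← same
  (3) [linear momentum] = kg·m·s⁻¹
  (4) m
Only (2) matches s⁻¹.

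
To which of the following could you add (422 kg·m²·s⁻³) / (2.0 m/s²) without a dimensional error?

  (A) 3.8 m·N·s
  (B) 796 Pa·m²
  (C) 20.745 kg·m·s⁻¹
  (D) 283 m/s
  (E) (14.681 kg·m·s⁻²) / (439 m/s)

(C)

Reference: [kg·m²·s⁻³] / [m·s⁻²] = kg·m·s⁻¹.
Each option:
  (A) N·m·s = kg·m·s⁻²·m·s = kg·m²·s⁻¹
  (B) Pa·m² = N·m⁻²·m² = kg·m·s⁻²
  (C) kg·m·s⁻¹  ← same
  (D) m·s⁻¹
  (E) [kg·m·s⁻²] / [m·s⁻¹] = kg·s⁻¹
Only (C) matches kg·m·s⁻¹.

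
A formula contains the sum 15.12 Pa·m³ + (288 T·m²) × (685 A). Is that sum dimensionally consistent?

Yes

In SI base units:
  15.12 Pa·m³:  Pa·m³ = N·m⁻²·m³ = kg·m²·s⁻²
  (288 T·m²) × (685 A):  [kg·m²·s⁻²·A⁻¹] · [A] = kg·m²·s⁻²
Both are kg·m²·s⁻², so they have the same dimensions and can be added.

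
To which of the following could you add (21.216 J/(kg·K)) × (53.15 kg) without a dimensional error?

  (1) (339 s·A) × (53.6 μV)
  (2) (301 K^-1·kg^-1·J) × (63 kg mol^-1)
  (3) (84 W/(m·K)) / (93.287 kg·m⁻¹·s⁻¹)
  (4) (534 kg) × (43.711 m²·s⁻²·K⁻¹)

Reference: [m²·s⁻²·K⁻¹] · [kg] = kg·m²·s⁻²·K⁻¹.
Each option:
  (1) [s·A] · [kg·m²·s⁻³·A⁻¹] = kg·m²·s⁻²
  (2) [m²·s⁻²·K⁻¹] · [kg·mol⁻¹] = kg·m²·s⁻²·K⁻¹·mol⁻¹
  (3) [kg·m·s⁻³·K⁻¹] / [kg·m⁻¹·s⁻¹] = m²·s⁻²·K⁻¹
  (4) [kg] · [m²·s⁻²·K⁻¹] = kg·m²·s⁻²·K⁻¹  ← same
Only (4) matches kg·m²·s⁻²·K⁻¹.

(4)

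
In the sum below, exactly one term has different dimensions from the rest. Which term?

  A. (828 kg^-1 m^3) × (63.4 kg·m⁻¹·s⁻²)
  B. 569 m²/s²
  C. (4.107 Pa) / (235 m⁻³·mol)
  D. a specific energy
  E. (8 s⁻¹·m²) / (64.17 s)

C.

Reduce each to base SI dimensions:
  A. [kg⁻¹·m³] · [kg·m⁻¹·s⁻²] = m²·s⁻²
  B. m²·s⁻²
  C. [kg·m⁻¹·s⁻²] / [m⁻³·mol] = kg·m²·s⁻²·mol⁻¹
  D. [specific energy] = m²·s⁻²
  E. [m²·s⁻¹] / [s] = m²·s⁻²
All reduce to m²·s⁻² except C., which is kg·m²·s⁻²·mol⁻¹.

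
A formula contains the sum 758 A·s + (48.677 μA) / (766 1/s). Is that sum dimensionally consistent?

In SI base units:
  758 A·s:  A·s = s·A
  (48.677 μA) / (766 1/s):  [A] / [s⁻¹] = s·A
Both are s·A, so they have the same dimensions and can be added.

Yes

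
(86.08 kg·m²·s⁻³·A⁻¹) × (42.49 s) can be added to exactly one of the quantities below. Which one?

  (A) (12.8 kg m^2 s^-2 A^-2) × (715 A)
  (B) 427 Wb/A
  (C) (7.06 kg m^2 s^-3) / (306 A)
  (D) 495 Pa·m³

(A)

Reference: [kg·m²·s⁻³·A⁻¹] · [s] = kg·m²·s⁻²·A⁻¹.
Each option:
  (A) [kg·m²·s⁻²·A⁻²] · [A] = kg·m²·s⁻²·A⁻¹  ← same
  (B) Wb·A⁻¹ = V·s·A⁻¹ = kg·m²·s⁻²·A⁻²
  (C) [kg·m²·s⁻³] / [A] = kg·m²·s⁻³·A⁻¹
  (D) Pa·m³ = N·m⁻²·m³ = kg·m²·s⁻²
Only (A) matches kg·m²·s⁻²·A⁻¹.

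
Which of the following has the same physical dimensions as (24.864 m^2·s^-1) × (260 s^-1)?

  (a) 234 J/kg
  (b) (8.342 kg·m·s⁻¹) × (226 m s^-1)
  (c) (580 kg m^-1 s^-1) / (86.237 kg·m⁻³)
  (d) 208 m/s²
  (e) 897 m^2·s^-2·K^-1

Reference: [m²·s⁻¹] · [s⁻¹] = m²·s⁻².
Each option:
  (a) J·kg⁻¹ = N·m·kg⁻¹ = m²·s⁻²  ← same
  (b) [kg·m·s⁻¹] · [m·s⁻¹] = kg·m²·s⁻²
  (c) [kg·m⁻¹·s⁻¹] / [kg·m⁻³] = m²·s⁻¹
  (d) m·s⁻²
  (e) m²·s⁻²·K⁻¹
Only (a) matches m²·s⁻².

(a)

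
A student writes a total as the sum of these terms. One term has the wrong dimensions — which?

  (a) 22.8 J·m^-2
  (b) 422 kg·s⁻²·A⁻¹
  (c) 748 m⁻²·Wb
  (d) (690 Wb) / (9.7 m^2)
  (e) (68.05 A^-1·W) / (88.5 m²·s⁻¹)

Expand each in SI base units:
  (a) J·m⁻² = N·m·m⁻² = kg·s⁻²
  (b) kg·s⁻²·A⁻¹
  (c) Wb·m⁻² = V·s·m⁻² = kg·s⁻²·A⁻¹
  (d) [kg·m²·s⁻²·A⁻¹] / [m²] = kg·s⁻²·A⁻¹
  (e) [kg·m²·s⁻³·A⁻¹] / [m²·s⁻¹] = kg·s⁻²·A⁻¹
All reduce to kg·s⁻²·A⁻¹ except (a), which is kg·s⁻².

(a)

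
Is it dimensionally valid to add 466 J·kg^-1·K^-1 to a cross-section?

No

Work out the base dimensions of each:
  466 J·kg^-1·K^-1:  J·kg⁻¹·K⁻¹ = N·m·kg⁻¹·K⁻¹ = m²·s⁻²·K⁻¹
  a cross-section:  [cross-section] = m²
m²·s⁻²·K⁻¹ ≠ m², so they cannot be added.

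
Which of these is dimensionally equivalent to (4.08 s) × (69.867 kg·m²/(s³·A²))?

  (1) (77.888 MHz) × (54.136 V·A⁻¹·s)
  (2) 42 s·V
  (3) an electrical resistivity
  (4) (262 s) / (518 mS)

Reference: [s] · [kg·m²·s⁻³·A⁻²] = kg·m²·s⁻²·A⁻².
Each option:
  (1) [s⁻¹] · [kg·m²·s⁻²·A⁻²] = kg·m²·s⁻³·A⁻²
  (2) V·s = J·C⁻¹·s = kg·m²·s⁻²·A⁻¹
  (3) [electrical resistivity] = kg·m³·s⁻³·A⁻²
  (4) [s] / [kg⁻¹·m⁻²·s³·A²] = kg·m²·s⁻²·A⁻²  ← same
Only (4) matches kg·m²·s⁻²·A⁻².

(4)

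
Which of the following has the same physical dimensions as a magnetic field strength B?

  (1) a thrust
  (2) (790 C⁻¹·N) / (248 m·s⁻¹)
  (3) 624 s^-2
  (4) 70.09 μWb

(2)

Reference: [magnetic field strength B] = kg·s⁻²·A⁻¹.
Each option:
  (1) [thrust] = kg·m·s⁻²
  (2) [kg·m·s⁻³·A⁻¹] / [m·s⁻¹] = kg·s⁻²·A⁻¹  ← same
  (3) s⁻²
  (4) Wb = V·s = kg·m²·s⁻²·A⁻¹
Only (2) matches kg·s⁻²·A⁻¹.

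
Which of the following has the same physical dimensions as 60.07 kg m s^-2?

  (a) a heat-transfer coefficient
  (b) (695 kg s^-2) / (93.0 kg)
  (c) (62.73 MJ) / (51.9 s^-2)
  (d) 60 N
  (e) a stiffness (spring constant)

(d)

Reference: kg·m·s⁻².
Each option:
  (a) [heat-transfer coefficient] = kg·s⁻³·K⁻¹
  (b) [kg·s⁻²] / [kg] = s⁻²
  (c) [kg·m²·s⁻²] / [s⁻²] = kg·m²
  (d) N = kg·m·s⁻²  ← same
  (e) [stiffness (spring constant)] = kg·s⁻²
Only (d) matches kg·m·s⁻².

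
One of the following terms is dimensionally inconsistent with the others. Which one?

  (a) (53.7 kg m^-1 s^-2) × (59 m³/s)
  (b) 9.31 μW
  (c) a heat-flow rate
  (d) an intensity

(d)

Reduce each to base SI dimensions:
  (a) [kg·m⁻¹·s⁻²] · [m³·s⁻¹] = kg·m²·s⁻³
  (b) W = J·s⁻¹ = kg·m²·s⁻³
  (c) [heat-flow rate] = kg·m²·s⁻³
  (d) [intensity] = kg·s⁻³
All reduce to kg·m²·s⁻³ except (d), which is kg·s⁻³.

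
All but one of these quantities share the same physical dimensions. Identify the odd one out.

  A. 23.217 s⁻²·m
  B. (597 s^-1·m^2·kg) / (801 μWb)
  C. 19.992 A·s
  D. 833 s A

In SI base units:
  A. m·s⁻²
  B. [kg·m²·s⁻¹] / [kg·m²·s⁻²·A⁻¹] = s·A
  C. A·s = s·A
  D. s·A
All reduce to s·A except A., which is m·s⁻².

A.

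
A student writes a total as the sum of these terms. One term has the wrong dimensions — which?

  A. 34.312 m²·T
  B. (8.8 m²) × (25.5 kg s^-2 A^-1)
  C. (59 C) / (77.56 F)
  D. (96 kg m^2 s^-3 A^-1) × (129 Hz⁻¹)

C.

In SI base units:
  A. T·m² = Wb·m⁻²·m² = kg·m²·s⁻²·A⁻¹
  B. [m²] · [kg·s⁻²·A⁻¹] = kg·m²·s⁻²·A⁻¹
  C. [s·A] / [kg⁻¹·m⁻²·s⁴·A²] = kg·m²·s⁻³·A⁻¹
  D. [kg·m²·s⁻³·A⁻¹] · [s] = kg·m²·s⁻²·A⁻¹
All reduce to kg·m²·s⁻²·A⁻¹ except C., which is kg·m²·s⁻³·A⁻¹.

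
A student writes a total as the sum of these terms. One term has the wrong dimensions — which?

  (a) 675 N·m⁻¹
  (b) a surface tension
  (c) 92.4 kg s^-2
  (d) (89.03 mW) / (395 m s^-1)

Dimensions:
  (a) N·m⁻¹ = kg·m·s⁻²·m⁻¹ = kg·s⁻²
  (b) [surface tension] = kg·s⁻²
  (c) kg·s⁻²
  (d) [kg·m²·s⁻³] / [m·s⁻¹] = kg·m·s⁻²
All reduce to kg·s⁻² except (d), which is kg·m·s⁻².

(d)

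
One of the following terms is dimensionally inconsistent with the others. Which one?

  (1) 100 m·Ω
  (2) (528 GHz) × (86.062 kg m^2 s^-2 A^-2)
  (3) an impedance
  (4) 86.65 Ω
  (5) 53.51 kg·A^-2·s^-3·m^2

(1)

Dimensions:
  (1) Ω·m = V·A⁻¹·m = kg·m³·s⁻³·A⁻²
  (2) [s⁻¹] · [kg·m²·s⁻²·A⁻²] = kg·m²·s⁻³·A⁻²
  (3) [impedance] = kg·m²·s⁻³·A⁻²
  (4) Ω = V·A⁻¹ = kg·m²·s⁻³·A⁻²
  (5) kg·m²·s⁻³·A⁻²
All reduce to kg·m²·s⁻³·A⁻² except (1), which is kg·m³·s⁻³·A⁻².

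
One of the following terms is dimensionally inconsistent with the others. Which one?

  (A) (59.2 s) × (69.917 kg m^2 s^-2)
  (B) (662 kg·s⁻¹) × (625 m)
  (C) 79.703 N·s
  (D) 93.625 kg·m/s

(A)

In SI base units:
  (A) [s] · [kg·m²·s⁻²] = kg·m²·s⁻¹
  (B) [kg·s⁻¹] · [m] = kg·m·s⁻¹
  (C) N·s = kg·m·s⁻²·s = kg·m·s⁻¹
  (D) kg·m·s⁻¹
All reduce to kg·m·s⁻¹ except (A), which is kg·m²·s⁻¹.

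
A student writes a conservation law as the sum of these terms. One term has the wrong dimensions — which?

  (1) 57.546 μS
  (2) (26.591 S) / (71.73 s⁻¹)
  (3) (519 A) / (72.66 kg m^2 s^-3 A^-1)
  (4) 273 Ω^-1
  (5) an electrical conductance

(2)

Expand each in SI base units:
  (1) S = Ω⁻¹ = kg⁻¹·m⁻²·s³·A²
  (2) [kg⁻¹·m⁻²·s³·A²] / [s⁻¹] = kg⁻¹·m⁻²·s⁴·A²
  (3) [A] / [kg·m²·s⁻³·A⁻¹] = kg⁻¹·m⁻²·s³·A²
  (4) Ω⁻¹ = (V·A⁻¹)⁻¹ = kg⁻¹·m⁻²·s³·A²
  (5) [electrical conductance] = kg⁻¹·m⁻²·s³·A²
All reduce to kg⁻¹·m⁻²·s³·A² except (2), which is kg⁻¹·m⁻²·s⁴·A².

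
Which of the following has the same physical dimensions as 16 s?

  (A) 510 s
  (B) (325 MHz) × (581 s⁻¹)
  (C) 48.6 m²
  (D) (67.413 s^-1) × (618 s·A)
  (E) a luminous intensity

(A)

Reference: s.
Each option:
  (A) s  ← same
  (B) [s⁻¹] · [s⁻¹] = s⁻²
  (C) m²
  (D) [s⁻¹] · [s·A] = A
  (E) [luminous intensity] = cd
Only (A) matches s.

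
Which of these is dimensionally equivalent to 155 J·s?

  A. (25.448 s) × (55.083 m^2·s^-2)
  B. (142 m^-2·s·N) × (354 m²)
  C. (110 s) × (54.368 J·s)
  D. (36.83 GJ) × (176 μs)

Reference: J·s = N·m·s = kg·m²·s⁻¹.
Each option:
  A. [s] · [m²·s⁻²] = m²·s⁻¹
  B. [kg·m⁻¹·s⁻¹] · [m²] = kg·m·s⁻¹
  C. [s] · [kg·m²·s⁻¹] = kg·m²
  D. [kg·m²·s⁻²] · [s] = kg·m²·s⁻¹  ← same
Only D. matches kg·m²·s⁻¹.

D.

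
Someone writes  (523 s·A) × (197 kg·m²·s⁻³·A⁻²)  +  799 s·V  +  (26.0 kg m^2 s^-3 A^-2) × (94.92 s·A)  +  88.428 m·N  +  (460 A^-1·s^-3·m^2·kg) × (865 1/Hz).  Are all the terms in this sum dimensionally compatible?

No

Dimensions:
  (523 s·A) × (197 kg·m²·s⁻³·A⁻²):  [s·A] · [kg·m²·s⁻³·A⁻²] = kg·m²·s⁻²·A⁻¹
  799 s·V:  V·s = J·C⁻¹·s = kg·m²·s⁻²·A⁻¹
  (26.0 kg m^2 s^-3 A^-2) × (94.92 s·A):  [kg·m²·s⁻³·A⁻²] · [s·A] = kg·m²·s⁻²·A⁻¹
  88.428 m·N:  N·m = kg·m·s⁻²·m = kg·m²·s⁻²
  (460 A^-1·s^-3·m^2·kg) × (865 1/Hz):  [kg·m²·s⁻³·A⁻¹] · [s] = kg·m²·s⁻²·A⁻¹
The terms do not share a single dimension (kg·m²·s⁻² vs kg·m²·s⁻²·A⁻¹).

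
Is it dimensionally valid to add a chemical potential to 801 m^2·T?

No

Work out the base dimensions of each:
  a chemical potential:  [chemical potential] = kg·m²·s⁻²·mol⁻¹
  801 m^2·T:  T·m² = Wb·m⁻²·m² = kg·m²·s⁻²·A⁻¹
kg·m²·s⁻²·mol⁻¹ ≠ kg·m²·s⁻²·A⁻¹, so they cannot be added.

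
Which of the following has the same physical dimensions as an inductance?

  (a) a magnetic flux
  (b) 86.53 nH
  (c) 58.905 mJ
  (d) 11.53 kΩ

(b)

Reference: [inductance] = kg·m²·s⁻²·A⁻².
Each option:
  (a) [magnetic flux] = kg·m²·s⁻²·A⁻¹
  (b) H = V·s·A⁻¹ = kg·m²·s⁻²·A⁻²  ← same
  (c) J = N·m = kg·m²·s⁻²
  (d) Ω = V·A⁻¹ = kg·m²·s⁻³·A⁻²
Only (b) matches kg·m²·s⁻²·A⁻².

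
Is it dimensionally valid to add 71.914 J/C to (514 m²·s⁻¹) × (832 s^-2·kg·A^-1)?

Yes

Dimensions:
  71.914 J/C:  J·C⁻¹ = N·m·(s·A)⁻¹ = kg·m²·s⁻³·A⁻¹
  (514 m²·s⁻¹) × (832 s^-2·kg·A^-1):  [m²·s⁻¹] · [kg·s⁻²·A⁻¹] = kg·m²·s⁻³·A⁻¹
Both are kg·m²·s⁻³·A⁻¹, so they have the same dimensions and can be added.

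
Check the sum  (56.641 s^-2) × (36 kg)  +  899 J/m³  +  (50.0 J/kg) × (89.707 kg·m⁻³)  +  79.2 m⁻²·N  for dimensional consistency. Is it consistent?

Dimensions:
  (56.641 s^-2) × (36 kg):  [s⁻²] · [kg] = kg·s⁻²
  899 J/m³:  J·m⁻³ = N·m·m⁻³ = kg·m⁻¹·s⁻²
  (50.0 J/kg) × (89.707 kg·m⁻³):  [m²·s⁻²] · [kg·m⁻³] = kg·m⁻¹·s⁻²
  79.2 m⁻²·N:  N·m⁻² = kg·m·s⁻²·m⁻² = kg·m⁻¹·s⁻²
The terms do not share a single dimension (kg·m⁻¹·s⁻² vs kg·s⁻²).

No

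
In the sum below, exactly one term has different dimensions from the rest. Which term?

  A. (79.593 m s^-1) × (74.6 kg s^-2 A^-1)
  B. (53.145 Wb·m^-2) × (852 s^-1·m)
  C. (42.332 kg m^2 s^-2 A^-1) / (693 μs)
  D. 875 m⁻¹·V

C.

In SI base units:
  A. [m·s⁻¹] · [kg·s⁻²·A⁻¹] = kg·m·s⁻³·A⁻¹
  B. [kg·s⁻²·A⁻¹] · [m·s⁻¹] = kg·m·s⁻³·A⁻¹
  C. [kg·m²·s⁻²·A⁻¹] / [s] = kg·m²·s⁻³·A⁻¹
  D. V·m⁻¹ = J·C⁻¹·m⁻¹ = kg·m·s⁻³·A⁻¹
All reduce to kg·m·s⁻³·A⁻¹ except C., which is kg·m²·s⁻³·A⁻¹.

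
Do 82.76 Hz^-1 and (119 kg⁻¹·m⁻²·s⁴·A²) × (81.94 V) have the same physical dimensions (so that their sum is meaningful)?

In SI base units:
  82.76 Hz^-1:  Hz⁻¹ = (s⁻¹)⁻¹ = s
  (119 kg⁻¹·m⁻²·s⁴·A²) × (81.94 V):  [kg⁻¹·m⁻²·s⁴·A²] · [kg·m²·s⁻³·A⁻¹] = s·A
s ≠ s·A, so they cannot be added.

No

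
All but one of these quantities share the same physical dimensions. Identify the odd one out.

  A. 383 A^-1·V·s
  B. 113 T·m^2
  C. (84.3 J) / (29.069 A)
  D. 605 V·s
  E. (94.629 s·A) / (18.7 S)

Dimensions:
  A. V·s·A⁻¹ = J·C⁻¹·s·A⁻¹ = kg·m²·s⁻²·A⁻²
  B. T·m² = Wb·m⁻²·m² = kg·m²·s⁻²·A⁻¹
  C. [kg·m²·s⁻²] / [A] = kg·m²·s⁻²·A⁻¹
  D. V·s = J·C⁻¹·s = kg·m²·s⁻²·A⁻¹
  E. [s·A] / [kg⁻¹·m⁻²·s³·A²] = kg·m²·s⁻²·A⁻¹
All reduce to kg·m²·s⁻²·A⁻¹ except A., which is kg·m²·s⁻²·A⁻².

A.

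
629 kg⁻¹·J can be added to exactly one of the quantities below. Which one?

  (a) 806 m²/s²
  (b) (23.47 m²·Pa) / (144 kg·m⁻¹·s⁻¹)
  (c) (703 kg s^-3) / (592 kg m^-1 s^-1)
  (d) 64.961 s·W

Reference: J·kg⁻¹ = N·m·kg⁻¹ = m²·s⁻².
Each option:
  (a) m²·s⁻²  ← same
  (b) [kg·m·s⁻²] / [kg·m⁻¹·s⁻¹] = m²·s⁻¹
  (c) [kg·s⁻³] / [kg·m⁻¹·s⁻¹] = m·s⁻²
  (d) W·s = J·s⁻¹·s = kg·m²·s⁻²
Only (a) matches m²·s⁻².

(a)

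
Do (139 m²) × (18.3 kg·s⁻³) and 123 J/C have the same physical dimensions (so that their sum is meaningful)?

Dimensions:
  (139 m²) × (18.3 kg·s⁻³):  [m²] · [kg·s⁻³] = kg·m²·s⁻³
  123 J/C:  J·C⁻¹ = N·m·(s·A)⁻¹ = kg·m²·s⁻³·A⁻¹
kg·m²·s⁻³ ≠ kg·m²·s⁻³·A⁻¹, so they cannot be added.

No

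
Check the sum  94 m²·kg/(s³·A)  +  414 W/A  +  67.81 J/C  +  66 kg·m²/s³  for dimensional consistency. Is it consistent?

Expand each in SI base units:
  94 m²·kg/(s³·A):  kg·m²·s⁻³·A⁻¹
  414 W/A:  W·A⁻¹ = J·s⁻¹·A⁻¹ = kg·m²·s⁻³·A⁻¹
  67.81 J/C:  J·C⁻¹ = N·m·(s·A)⁻¹ = kg·m²·s⁻³·A⁻¹
  66 kg·m²/s³:  kg·m²·s⁻³
The terms do not share a single dimension (kg·m²·s⁻³ vs kg·m²·s⁻³·A⁻¹).

No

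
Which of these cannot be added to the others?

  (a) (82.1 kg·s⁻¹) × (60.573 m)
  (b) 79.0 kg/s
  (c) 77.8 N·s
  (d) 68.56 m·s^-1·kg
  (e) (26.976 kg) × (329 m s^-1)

Reduce each to base SI dimensions:
  (a) [kg·s⁻¹] · [m] = kg·m·s⁻¹
  (b) kg·s⁻¹
  (c) N·s = kg·m·s⁻²·s = kg·m·s⁻¹
  (d) kg·m·s⁻¹
  (e) [kg] · [m·s⁻¹] = kg·m·s⁻¹
All reduce to kg·m·s⁻¹ except (b), which is kg·s⁻¹.

(b)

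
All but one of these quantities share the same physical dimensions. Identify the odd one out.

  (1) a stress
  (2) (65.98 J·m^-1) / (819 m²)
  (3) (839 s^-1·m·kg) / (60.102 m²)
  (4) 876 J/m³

(3)

In SI base units:
  (1) [stress] = kg·m⁻¹·s⁻²
  (2) [kg·m·s⁻²] / [m²] = kg·m⁻¹·s⁻²
  (3) [kg·m·s⁻¹] / [m²] = kg·m⁻¹·s⁻¹
  (4) J·m⁻³ = N·m·m⁻³ = kg·m⁻¹·s⁻²
All reduce to kg·m⁻¹·s⁻² except (3), which is kg·m⁻¹·s⁻¹.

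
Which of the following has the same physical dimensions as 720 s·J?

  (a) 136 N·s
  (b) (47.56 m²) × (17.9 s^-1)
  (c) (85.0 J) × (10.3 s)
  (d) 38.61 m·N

Reference: J·s = N·m·s = kg·m²·s⁻¹.
Each option:
  (a) N·s = kg·m·s⁻²·s = kg·m·s⁻¹
  (b) [m²] · [s⁻¹] = m²·s⁻¹
  (c) [kg·m²·s⁻²] · [s] = kg·m²·s⁻¹  ← same
  (d) N·m = kg·m·s⁻²·m = kg·m²·s⁻²
Only (c) matches kg·m²·s⁻¹.

(c)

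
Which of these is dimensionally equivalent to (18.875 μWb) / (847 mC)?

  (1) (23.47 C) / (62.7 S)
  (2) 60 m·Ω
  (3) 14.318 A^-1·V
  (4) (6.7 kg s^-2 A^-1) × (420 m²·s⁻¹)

(3)

Reference: [kg·m²·s⁻²·A⁻¹] / [s·A] = kg·m²·s⁻³·A⁻².
Each option:
  (1) [s·A] / [kg⁻¹·m⁻²·s³·A²] = kg·m²·s⁻²·A⁻¹
  (2) Ω·m = V·A⁻¹·m = kg·m³·s⁻³·A⁻²
  (3) V·A⁻¹ = J·C⁻¹·A⁻¹ = kg·m²·s⁻³·A⁻²  ← same
  (4) [kg·s⁻²·A⁻¹] · [m²·s⁻¹] = kg·m²·s⁻³·A⁻¹
Only (3) matches kg·m²·s⁻³·A⁻².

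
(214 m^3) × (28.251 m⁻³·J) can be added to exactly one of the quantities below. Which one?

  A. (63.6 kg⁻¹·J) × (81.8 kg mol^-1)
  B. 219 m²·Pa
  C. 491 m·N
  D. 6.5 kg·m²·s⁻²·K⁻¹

C.

Reference: [m³] · [kg·m⁻¹·s⁻²] = kg·m²·s⁻².
Each option:
  A. [m²·s⁻²] · [kg·mol⁻¹] = kg·m²·s⁻²·mol⁻¹
  B. Pa·m² = N·m⁻²·m² = kg·m·s⁻²
  C. N·m = kg·m·s⁻²·m = kg·m²·s⁻²  ← same
  D. kg·m²·s⁻²·K⁻¹
Only C. matches kg·m²·s⁻².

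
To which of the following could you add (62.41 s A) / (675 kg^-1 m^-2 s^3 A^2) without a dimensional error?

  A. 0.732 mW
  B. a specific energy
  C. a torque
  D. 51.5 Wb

Reference: [s·A] / [kg⁻¹·m⁻²·s³·A²] = kg·m²·s⁻²·A⁻¹.
Each option:
  A. W = J·s⁻¹ = kg·m²·s⁻³
  B. [specific energy] = m²·s⁻²
  C. [torque] = kg·m²·s⁻²
  D. Wb = V·s = kg·m²·s⁻²·A⁻¹  ← same
Only D. matches kg·m²·s⁻²·A⁻¹.

D.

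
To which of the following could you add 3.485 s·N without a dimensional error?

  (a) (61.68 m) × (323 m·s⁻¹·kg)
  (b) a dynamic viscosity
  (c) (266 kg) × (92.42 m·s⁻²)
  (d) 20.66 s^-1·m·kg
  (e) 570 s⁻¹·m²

(d)

Reference: N·s = kg·m·s⁻²·s = kg·m·s⁻¹.
Each option:
  (a) [m] · [kg·m·s⁻¹] = kg·m²·s⁻¹
  (b) [dynamic viscosity] = kg·m⁻¹·s⁻¹
  (c) [kg] · [m·s⁻²] = kg·m·s⁻²
  (d) kg·m·s⁻¹  ← same
  (e) m²·s⁻¹
Only (d) matches kg·m·s⁻¹.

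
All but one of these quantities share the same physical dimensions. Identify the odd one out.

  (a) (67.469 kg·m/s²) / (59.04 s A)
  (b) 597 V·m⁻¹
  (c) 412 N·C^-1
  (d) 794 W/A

Reduce each to base SI dimensions:
  (a) [kg·m·s⁻²] / [s·A] = kg·m·s⁻³·A⁻¹
  (b) V·m⁻¹ = J·C⁻¹·m⁻¹ = kg·m·s⁻³·A⁻¹
  (c) N·C⁻¹ = kg·m·s⁻²·(s·A)⁻¹ = kg·m·s⁻³·A⁻¹
  (d) W·A⁻¹ = J·s⁻¹·A⁻¹ = kg·m²·s⁻³·A⁻¹
All reduce to kg·m·s⁻³·A⁻¹ except (d), which is kg·m²·s⁻³·A⁻¹.

(d)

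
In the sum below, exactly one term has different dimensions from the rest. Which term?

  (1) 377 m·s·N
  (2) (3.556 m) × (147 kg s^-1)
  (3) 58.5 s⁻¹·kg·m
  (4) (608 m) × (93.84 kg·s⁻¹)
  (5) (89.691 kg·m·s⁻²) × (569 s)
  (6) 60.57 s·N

Expand each in SI base units:
  (1) N·m·s = kg·m·s⁻²·m·s = kg·m²·s⁻¹
  (2) [m] · [kg·s⁻¹] = kg·m·s⁻¹
  (3) kg·m·s⁻¹
  (4) [m] · [kg·s⁻¹] = kg·m·s⁻¹
  (5) [kg·m·s⁻²] · [s] = kg·m·s⁻¹
  (6) N·s = kg·m·s⁻²·s = kg·m·s⁻¹
All reduce to kg·m·s⁻¹ except (1), which is kg·m²·s⁻¹.

(1)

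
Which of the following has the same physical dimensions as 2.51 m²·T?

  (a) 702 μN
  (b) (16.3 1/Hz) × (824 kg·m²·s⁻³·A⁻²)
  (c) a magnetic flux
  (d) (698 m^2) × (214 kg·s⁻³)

Reference: T·m² = Wb·m⁻²·m² = kg·m²·s⁻²·A⁻¹.
Each option:
  (a) N = kg·m·s⁻²
  (b) [s] · [kg·m²·s⁻³·A⁻²] = kg·m²·s⁻²·A⁻²
  (c) [magnetic flux] = kg·m²·s⁻²·A⁻¹  ← same
  (d) [m²] · [kg·s⁻³] = kg·m²·s⁻³
Only (c) matches kg·m²·s⁻²·A⁻¹.

(c)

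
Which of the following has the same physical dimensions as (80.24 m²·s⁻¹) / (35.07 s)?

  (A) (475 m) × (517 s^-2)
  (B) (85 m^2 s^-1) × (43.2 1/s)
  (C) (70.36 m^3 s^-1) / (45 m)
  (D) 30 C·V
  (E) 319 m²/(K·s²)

Reference: [m²·s⁻¹] / [s] = m²·s⁻².
Each option:
  (A) [m] · [s⁻²] = m·s⁻²
  (B) [m²·s⁻¹] · [s⁻¹] = m²·s⁻²  ← same
  (C) [m³·s⁻¹] / [m] = m²·s⁻¹
  (D) C·V = s·A·J·C⁻¹ = kg·m²·s⁻²
  (E) m²·s⁻²·K⁻¹
Only (B) matches m²·s⁻².

(B)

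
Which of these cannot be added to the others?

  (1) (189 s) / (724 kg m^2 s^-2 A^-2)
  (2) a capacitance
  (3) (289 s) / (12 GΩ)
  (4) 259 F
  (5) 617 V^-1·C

Dimensions:
  (1) [s] / [kg·m²·s⁻²·A⁻²] = kg⁻¹·m⁻²·s³·A²
  (2) [capacitance] = kg⁻¹·m⁻²·s⁴·A²
  (3) [s] / [kg·m²·s⁻³·A⁻²] = kg⁻¹·m⁻²·s⁴·A²
  (4) F = C·V⁻¹ = kg⁻¹·m⁻²·s⁴·A²
  (5) C·V⁻¹ = s·A·(J·C⁻¹)⁻¹ = kg⁻¹·m⁻²·s⁴·A²
All reduce to kg⁻¹·m⁻²·s⁴·A² except (1), which is kg⁻¹·m⁻²·s³·A².

(1)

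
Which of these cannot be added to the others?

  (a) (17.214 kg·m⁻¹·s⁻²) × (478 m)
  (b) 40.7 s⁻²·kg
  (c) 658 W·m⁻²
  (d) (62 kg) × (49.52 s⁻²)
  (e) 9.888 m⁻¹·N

Expand each in SI base units:
  (a) [kg·m⁻¹·s⁻²] · [m] = kg·s⁻²
  (b) kg·s⁻²
  (c) W·m⁻² = J·s⁻¹·m⁻² = kg·s⁻³
  (d) [kg] · [s⁻²] = kg·s⁻²
  (e) N·m⁻¹ = kg·m·s⁻²·m⁻¹ = kg·s⁻²
All reduce to kg·s⁻² except (c), which is kg·s⁻³.

(c)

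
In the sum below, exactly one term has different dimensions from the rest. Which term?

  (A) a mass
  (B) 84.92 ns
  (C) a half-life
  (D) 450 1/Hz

In SI base units:
  (A) [mass] = kg
  (B) s
  (C) [half-life] = s
  (D) Hz⁻¹ = (s⁻¹)⁻¹ = s
All reduce to s except (A), which is kg.

(A)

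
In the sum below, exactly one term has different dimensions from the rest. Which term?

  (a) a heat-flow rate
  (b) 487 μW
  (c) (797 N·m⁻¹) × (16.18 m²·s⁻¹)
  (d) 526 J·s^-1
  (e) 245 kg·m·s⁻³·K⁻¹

Work out the base dimensions of each:
  (a) [heat-flow rate] = kg·m²·s⁻³
  (b) W = J·s⁻¹ = kg·m²·s⁻³
  (c) [kg·s⁻²] · [m²·s⁻¹] = kg·m²·s⁻³
  (d) J·s⁻¹ = N·m·s⁻¹ = kg·m²·s⁻³
  (e) kg·m·s⁻³·K⁻¹
All reduce to kg·m²·s⁻³ except (e), which is kg·m·s⁻³·K⁻¹.

(e)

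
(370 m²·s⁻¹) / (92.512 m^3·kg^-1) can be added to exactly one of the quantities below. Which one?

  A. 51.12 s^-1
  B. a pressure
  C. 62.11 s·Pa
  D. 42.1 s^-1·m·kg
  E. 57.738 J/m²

Reference: [m²·s⁻¹] / [kg⁻¹·m³] = kg·m⁻¹·s⁻¹.
Each option:
  A. s⁻¹
  B. [pressure] = kg·m⁻¹·s⁻²
  C. Pa·s = N·m⁻²·s = kg·m⁻¹·s⁻¹  ← same
  D. kg·m·s⁻¹
  E. J·m⁻² = N·m·m⁻² = kg·s⁻²
Only C. matches kg·m⁻¹·s⁻¹.

C.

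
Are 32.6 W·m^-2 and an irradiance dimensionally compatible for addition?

Yes

In SI base units:
  32.6 W·m^-2:  W·m⁻² = J·s⁻¹·m⁻² = kg·s⁻³
  an irradiance:  [irradiance] = kg·s⁻³
Both are kg·s⁻³, so they have the same dimensions and can be added.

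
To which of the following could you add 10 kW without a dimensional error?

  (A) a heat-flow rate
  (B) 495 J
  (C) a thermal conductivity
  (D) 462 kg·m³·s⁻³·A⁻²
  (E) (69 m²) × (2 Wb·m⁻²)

(A)

Reference: W = J·s⁻¹ = kg·m²·s⁻³.
Each option:
  (A) [heat-flow rate] = kg·m²·s⁻³  ← same
  (B) J = N·m = kg·m²·s⁻²
  (C) [thermal conductivity] = kg·m·s⁻³·K⁻¹
  (D) kg·m³·s⁻³·A⁻²
  (E) [m²] · [kg·s⁻²·A⁻¹] = kg·m²·s⁻²·A⁻¹
Only (A) matches kg·m²·s⁻³.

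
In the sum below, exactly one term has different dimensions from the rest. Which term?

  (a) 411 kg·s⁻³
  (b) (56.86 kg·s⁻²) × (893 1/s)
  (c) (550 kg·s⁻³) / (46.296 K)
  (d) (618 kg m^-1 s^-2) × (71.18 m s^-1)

Expand each in SI base units:
  (a) kg·s⁻³
  (b) [kg·s⁻²] · [s⁻¹] = kg·s⁻³
  (c) [kg·s⁻³] / [K] = kg·s⁻³·K⁻¹
  (d) [kg·m⁻¹·s⁻²] · [m·s⁻¹] = kg·s⁻³
All reduce to kg·s⁻³ except (c), which is kg·s⁻³·K⁻¹.

(c)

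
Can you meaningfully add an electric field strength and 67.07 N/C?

Work out the base dimensions of each:
  an electric field strength:  [electric field strength] = kg·m·s⁻³·A⁻¹
  67.07 N/C:  N·C⁻¹ = kg·m·s⁻²·(s·A)⁻¹ = kg·m·s⁻³·A⁻¹
Both are kg·m·s⁻³·A⁻¹, so they have the same dimensions and can be added.

Yes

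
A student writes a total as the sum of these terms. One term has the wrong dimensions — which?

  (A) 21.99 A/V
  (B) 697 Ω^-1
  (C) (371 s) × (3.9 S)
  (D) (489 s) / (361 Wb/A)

(C)

In SI base units:
  (A) A·V⁻¹ = A·(J·C⁻¹)⁻¹ = kg⁻¹·m⁻²·s³·A²
  (B) Ω⁻¹ = (V·A⁻¹)⁻¹ = kg⁻¹·m⁻²·s³·A²
  (C) [s] · [kg⁻¹·m⁻²·s³·A²] = kg⁻¹·m⁻²·s⁴·A²
  (D) [s] / [kg·m²·s⁻²·A⁻²] = kg⁻¹·m⁻²·s³·A²
All reduce to kg⁻¹·m⁻²·s³·A² except (C), which is kg⁻¹·m⁻²·s⁴·A².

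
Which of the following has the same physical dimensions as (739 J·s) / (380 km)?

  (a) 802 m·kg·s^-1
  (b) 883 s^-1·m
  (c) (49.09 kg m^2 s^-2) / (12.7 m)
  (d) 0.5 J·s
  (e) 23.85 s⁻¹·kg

(a)

Reference: [kg·m²·s⁻¹] / [m] = kg·m·s⁻¹.
Each option:
  (a) kg·m·s⁻¹  ← same
  (b) m·s⁻¹
  (c) [kg·m²·s⁻²] / [m] = kg·m·s⁻²
  (d) J·s = N·m·s = kg·m²·s⁻¹
  (e) kg·s⁻¹
Only (a) matches kg·m·s⁻¹.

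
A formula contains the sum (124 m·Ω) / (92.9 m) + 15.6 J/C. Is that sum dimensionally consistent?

No

In SI base units:
  (124 m·Ω) / (92.9 m):  [kg·m³·s⁻³·A⁻²] / [m] = kg·m²·s⁻³·A⁻²
  15.6 J/C:  J·C⁻¹ = N·m·(s·A)⁻¹ = kg·m²·s⁻³·A⁻¹
kg·m²·s⁻³·A⁻² ≠ kg·m²·s⁻³·A⁻¹, so they cannot be added.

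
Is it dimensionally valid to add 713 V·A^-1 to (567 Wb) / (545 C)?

Yes

Dimensions:
  713 V·A^-1:  V·A⁻¹ = J·C⁻¹·A⁻¹ = kg·m²·s⁻³·A⁻²
  (567 Wb) / (545 C):  [kg·m²·s⁻²·A⁻¹] / [s·A] = kg·m²·s⁻³·A⁻²
Both are kg·m²·s⁻³·A⁻², so they have the same dimensions and can be added.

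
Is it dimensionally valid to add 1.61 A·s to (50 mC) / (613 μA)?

No

Reduce each to base SI dimensions:
  1.61 A·s:  A·s = s·A
  (50 mC) / (613 μA):  [s·A] / [A] = s
s·A ≠ s, so they cannot be added.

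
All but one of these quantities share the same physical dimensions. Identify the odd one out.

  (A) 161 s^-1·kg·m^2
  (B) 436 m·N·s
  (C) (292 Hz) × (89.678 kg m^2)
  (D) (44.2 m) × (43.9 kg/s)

(D)

In SI base units:
  (A) kg·m²·s⁻¹
  (B) N·m·s = kg·m·s⁻²·m·s = kg·m²·s⁻¹
  (C) [s⁻¹] · [kg·m²] = kg·m²·s⁻¹
  (D) [m] · [kg·s⁻¹] = kg·m·s⁻¹
All reduce to kg·m²·s⁻¹ except (D), which is kg·m·s⁻¹.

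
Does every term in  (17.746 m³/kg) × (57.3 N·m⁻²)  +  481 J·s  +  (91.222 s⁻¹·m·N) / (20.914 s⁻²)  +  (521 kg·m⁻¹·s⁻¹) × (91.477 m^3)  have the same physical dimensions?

No

In SI base units:
  (17.746 m³/kg) × (57.3 N·m⁻²):  [kg⁻¹·m³] · [kg·m⁻¹·s⁻²] = m²·s⁻²
  481 J·s:  J·s = N·m·s = kg·m²·s⁻¹
  (91.222 s⁻¹·m·N) / (20.914 s⁻²):  [kg·m²·s⁻³] / [s⁻²] = kg·m²·s⁻¹
  (521 kg·m⁻¹·s⁻¹) × (91.477 m^3):  [kg·m⁻¹·s⁻¹] · [m³] = kg·m²·s⁻¹
The terms do not share a single dimension (kg·m²·s⁻¹ vs m²·s⁻²).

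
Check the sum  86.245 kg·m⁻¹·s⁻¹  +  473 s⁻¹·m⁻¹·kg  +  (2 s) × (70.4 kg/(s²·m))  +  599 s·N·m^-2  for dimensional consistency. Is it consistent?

In SI base units:
  86.245 kg·m⁻¹·s⁻¹:  kg·m⁻¹·s⁻¹
  473 s⁻¹·m⁻¹·kg:  kg·m⁻¹·s⁻¹
  (2 s) × (70.4 kg/(s²·m)):  [s] · [kg·m⁻¹·s⁻²] = kg·m⁻¹·s⁻¹
  599 s·N·m^-2:  N·s·m⁻² = kg·m·s⁻²·s·m⁻² = kg·m⁻¹·s⁻¹
Every term reduces to kg·m⁻¹·s⁻¹.

Yes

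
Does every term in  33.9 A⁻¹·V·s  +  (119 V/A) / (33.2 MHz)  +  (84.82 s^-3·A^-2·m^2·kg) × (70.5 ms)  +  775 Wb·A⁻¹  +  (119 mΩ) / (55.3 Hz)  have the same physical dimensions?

Yes

Dimensions:
  33.9 A⁻¹·V·s:  V·s·A⁻¹ = J·C⁻¹·s·A⁻¹ = kg·m²·s⁻²·A⁻²
  (119 V/A) / (33.2 MHz):  [kg·m²·s⁻³·A⁻²] / [s⁻¹] = kg·m²·s⁻²·A⁻²
  (84.82 s^-3·A^-2·m^2·kg) × (70.5 ms):  [kg·m²·s⁻³·A⁻²] · [s] = kg·m²·s⁻²·A⁻²
  775 Wb·A⁻¹:  Wb·A⁻¹ = V·s·A⁻¹ = kg·m²·s⁻²·A⁻²
  (119 mΩ) / (55.3 Hz):  [kg·m²·s⁻³·A⁻²] / [s⁻¹] = kg·m²·s⁻²·A⁻²
Every term reduces to kg·m²·s⁻²·A⁻².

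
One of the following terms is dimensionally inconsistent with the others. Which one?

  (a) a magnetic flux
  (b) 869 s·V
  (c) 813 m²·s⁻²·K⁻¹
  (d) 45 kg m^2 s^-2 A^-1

(c)

Expand each in SI base units:
  (a) [magnetic flux] = kg·m²·s⁻²·A⁻¹
  (b) V·s = J·C⁻¹·s = kg·m²·s⁻²·A⁻¹
  (c) m²·s⁻²·K⁻¹
  (d) kg·m²·s⁻²·A⁻¹
All reduce to kg·m²·s⁻²·A⁻¹ except (c), which is m²·s⁻²·K⁻¹.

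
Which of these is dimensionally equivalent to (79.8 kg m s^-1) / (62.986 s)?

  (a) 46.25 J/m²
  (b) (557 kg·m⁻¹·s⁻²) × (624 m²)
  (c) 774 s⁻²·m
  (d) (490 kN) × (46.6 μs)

(b)

Reference: [kg·m·s⁻¹] / [s] = kg·m·s⁻².
Each option:
  (a) J·m⁻² = N·m·m⁻² = kg·s⁻²
  (b) [kg·m⁻¹·s⁻²] · [m²] = kg·m·s⁻²  ← same
  (c) m·s⁻²
  (d) [kg·m·s⁻²] · [s] = kg·m·s⁻¹
Only (b) matches kg·m·s⁻².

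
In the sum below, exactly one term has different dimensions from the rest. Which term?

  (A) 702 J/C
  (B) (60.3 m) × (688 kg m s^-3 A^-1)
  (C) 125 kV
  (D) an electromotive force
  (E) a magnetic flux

(E)

Dimensions:
  (A) J·C⁻¹ = N·m·(s·A)⁻¹ = kg·m²·s⁻³·A⁻¹
  (B) [m] · [kg·m·s⁻³·A⁻¹] = kg·m²·s⁻³·A⁻¹
  (C) V = J·C⁻¹ = kg·m²·s⁻³·A⁻¹
  (D) [electromotive force] = kg·m²·s⁻³·A⁻¹
  (E) [magnetic flux] = kg·m²·s⁻²·A⁻¹
All reduce to kg·m²·s⁻³·A⁻¹ except (E), which is kg·m²·s⁻²·A⁻¹.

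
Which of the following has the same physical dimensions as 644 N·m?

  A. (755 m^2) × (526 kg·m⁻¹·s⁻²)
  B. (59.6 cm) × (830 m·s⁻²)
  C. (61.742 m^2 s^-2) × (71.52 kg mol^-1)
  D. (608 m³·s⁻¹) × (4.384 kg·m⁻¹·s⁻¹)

D.

Reference: N·m = kg·m·s⁻²·m = kg·m²·s⁻².
Each option:
  A. [m²] · [kg·m⁻¹·s⁻²] = kg·m·s⁻²
  B. [m] · [m·s⁻²] = m²·s⁻²
  C. [m²·s⁻²] · [kg·mol⁻¹] = kg·m²·s⁻²·mol⁻¹
  D. [m³·s⁻¹] · [kg·m⁻¹·s⁻¹] = kg·m²·s⁻²  ← same
Only D. matches kg·m²·s⁻².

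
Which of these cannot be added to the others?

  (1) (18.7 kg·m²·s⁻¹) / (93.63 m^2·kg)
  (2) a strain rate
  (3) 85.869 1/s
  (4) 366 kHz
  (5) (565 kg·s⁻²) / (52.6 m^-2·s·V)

Dimensions:
  (1) [kg·m²·s⁻¹] / [kg·m²] = s⁻¹
  (2) [strain rate] = s⁻¹
  (3) s⁻¹
  (4) Hz = s⁻¹
  (5) [kg·s⁻²] / [kg·s⁻²·A⁻¹] = A
All reduce to s⁻¹ except (5), which is A.

(5)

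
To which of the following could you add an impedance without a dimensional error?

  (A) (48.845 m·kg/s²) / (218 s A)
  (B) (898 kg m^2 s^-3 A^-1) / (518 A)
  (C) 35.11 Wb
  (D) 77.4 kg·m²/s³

(B)

Reference: [impedance] = kg·m²·s⁻³·A⁻².
Each option:
  (A) [kg·m·s⁻²] / [s·A] = kg·m·s⁻³·A⁻¹
  (B) [kg·m²·s⁻³·A⁻¹] / [A] = kg·m²·s⁻³·A⁻²  ← same
  (C) Wb = V·s = kg·m²·s⁻²·A⁻¹
  (D) kg·m²·s⁻³
Only (B) matches kg·m²·s⁻³·A⁻².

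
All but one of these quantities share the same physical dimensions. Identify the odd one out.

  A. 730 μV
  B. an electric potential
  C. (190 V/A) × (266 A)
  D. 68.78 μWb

D.

Reduce each to base SI dimensions:
  A. V = J·C⁻¹ = kg·m²·s⁻³·A⁻¹
  B. [electric potential] = kg·m²·s⁻³·A⁻¹
  C. [kg·m²·s⁻³·A⁻²] · [A] = kg·m²·s⁻³·A⁻¹
  D. Wb = V·s = kg·m²·s⁻²·A⁻¹
All reduce to kg·m²·s⁻³·A⁻¹ except D., which is kg·m²·s⁻²·A⁻¹.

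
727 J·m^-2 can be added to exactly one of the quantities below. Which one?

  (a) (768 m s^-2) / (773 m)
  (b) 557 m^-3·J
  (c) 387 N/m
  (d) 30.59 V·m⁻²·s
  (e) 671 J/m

Reference: J·m⁻² = N·m·m⁻² = kg·s⁻².
Each option:
  (a) [m·s⁻²] / [m] = s⁻²
  (b) J·m⁻³ = N·m·m⁻³ = kg·m⁻¹·s⁻²
  (c) N·m⁻¹ = kg·m·s⁻²·m⁻¹ = kg·s⁻²  ← same
  (d) V·s·m⁻² = J·C⁻¹·s·m⁻² = kg·s⁻²·A⁻¹
  (e) J·m⁻¹ = N·m·m⁻¹ = kg·m·s⁻²
Only (c) matches kg·s⁻².

(c)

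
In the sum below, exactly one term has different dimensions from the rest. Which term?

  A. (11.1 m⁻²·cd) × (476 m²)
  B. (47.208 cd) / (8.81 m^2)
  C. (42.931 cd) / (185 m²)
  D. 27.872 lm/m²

Dimensions:
  A. [m⁻²·cd] · [m²] = cd
  B. [cd] / [m²] = m⁻²·cd
  C. [cd] / [m²] = m⁻²·cd
  D. lm·m⁻² = cd·m⁻² = m⁻²·cd
All reduce to m⁻²·cd except A., which is cd.

A.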